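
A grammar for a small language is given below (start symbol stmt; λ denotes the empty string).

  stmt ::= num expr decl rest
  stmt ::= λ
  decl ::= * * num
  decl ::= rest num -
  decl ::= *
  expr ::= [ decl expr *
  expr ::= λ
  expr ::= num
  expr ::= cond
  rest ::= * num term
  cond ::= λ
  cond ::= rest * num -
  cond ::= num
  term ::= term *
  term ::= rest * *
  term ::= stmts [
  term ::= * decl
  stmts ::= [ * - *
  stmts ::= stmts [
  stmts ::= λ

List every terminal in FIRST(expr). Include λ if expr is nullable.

expr ::= [ decl expr * contributes {[}.
expr ::= λ contributes λ.
expr ::= num contributes {num}.
From expr ::= cond: add FIRST(cond) = { *, num, λ } (including λ since cond is nullable).
Union: FIRST(expr) = { *, [, num, λ }.

{ *, [, num, λ }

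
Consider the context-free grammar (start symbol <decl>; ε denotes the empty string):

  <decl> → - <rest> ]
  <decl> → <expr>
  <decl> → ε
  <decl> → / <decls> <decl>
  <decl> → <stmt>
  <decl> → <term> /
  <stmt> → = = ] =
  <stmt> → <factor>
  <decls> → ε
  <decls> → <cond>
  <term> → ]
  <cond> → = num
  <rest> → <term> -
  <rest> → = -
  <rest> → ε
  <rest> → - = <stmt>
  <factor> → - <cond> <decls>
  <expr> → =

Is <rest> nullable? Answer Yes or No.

Yes

<rest> has an ε-production, so <rest> ⇒ ε.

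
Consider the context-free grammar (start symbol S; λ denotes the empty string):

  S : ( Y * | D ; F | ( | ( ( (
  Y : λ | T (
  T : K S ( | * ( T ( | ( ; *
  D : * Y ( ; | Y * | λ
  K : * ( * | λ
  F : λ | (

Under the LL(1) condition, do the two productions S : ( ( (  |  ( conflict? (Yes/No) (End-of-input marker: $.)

Yes

FIRST(( ( () = { ( } and FIRST(() = { ( }.
Both contain (, so the two alternatives are not disjoint — LL(1) conflict.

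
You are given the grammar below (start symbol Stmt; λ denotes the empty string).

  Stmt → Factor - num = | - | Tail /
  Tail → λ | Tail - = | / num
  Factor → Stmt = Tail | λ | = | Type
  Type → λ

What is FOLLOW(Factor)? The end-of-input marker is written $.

In Stmt → Factor - num =: add FIRST(- num =) = { - }.
Union: FOLLOW(Factor) = { - }.

{ - }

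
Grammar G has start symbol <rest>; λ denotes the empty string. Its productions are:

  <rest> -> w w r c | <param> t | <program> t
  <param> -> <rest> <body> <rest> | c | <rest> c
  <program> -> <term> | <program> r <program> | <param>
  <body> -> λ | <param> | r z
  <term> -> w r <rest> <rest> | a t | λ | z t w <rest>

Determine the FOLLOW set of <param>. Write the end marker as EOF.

{ a, c, r, t, w, z }

In <rest> -> <param> t: add FIRST(t) = { t }.
In <program> -> <param>: <param> is at the end, add FOLLOW(<program>) = { r, t }.
In <body> -> <param>: <param> is at the end, add FOLLOW(<body>) = { a, c, r, t, w, z }.
Union: FOLLOW(<param>) = { a, c, r, t, w, z }.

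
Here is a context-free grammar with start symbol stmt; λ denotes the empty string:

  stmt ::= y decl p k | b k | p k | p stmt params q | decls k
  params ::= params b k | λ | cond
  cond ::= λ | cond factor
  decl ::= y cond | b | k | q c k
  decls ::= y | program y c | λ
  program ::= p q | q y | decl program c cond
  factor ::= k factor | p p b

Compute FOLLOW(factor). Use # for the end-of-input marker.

In cond ::= cond factor: factor is at the end, add FOLLOW(cond) = { b, c, k, p, q, y }.
In factor ::= k factor: factor is at the end, add FOLLOW(factor) = { b, c, k, p, q, y }.
Union: FOLLOW(factor) = { b, c, k, p, q, y }.

{ b, c, k, p, q, y }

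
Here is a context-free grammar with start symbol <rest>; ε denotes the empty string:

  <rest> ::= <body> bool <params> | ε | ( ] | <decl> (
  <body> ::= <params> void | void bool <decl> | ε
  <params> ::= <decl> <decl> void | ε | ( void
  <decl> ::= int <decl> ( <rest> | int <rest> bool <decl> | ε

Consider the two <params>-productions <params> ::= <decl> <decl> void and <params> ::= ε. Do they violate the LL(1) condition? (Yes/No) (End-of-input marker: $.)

FIRST(<decl> <decl> void) = { int, void } and FIRST(ε) = { ε }.
The second alternative is nullable and FOLLOW(<params>) = { $, (, bool, int, void } shares int with FIRST of the first — conflict.

Yes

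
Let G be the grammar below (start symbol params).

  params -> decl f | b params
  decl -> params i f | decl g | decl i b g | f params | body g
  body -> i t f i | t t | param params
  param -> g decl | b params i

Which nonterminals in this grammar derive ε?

No nonterminal has an empty production or an RHS whose symbols are all nullable.

{ } (none)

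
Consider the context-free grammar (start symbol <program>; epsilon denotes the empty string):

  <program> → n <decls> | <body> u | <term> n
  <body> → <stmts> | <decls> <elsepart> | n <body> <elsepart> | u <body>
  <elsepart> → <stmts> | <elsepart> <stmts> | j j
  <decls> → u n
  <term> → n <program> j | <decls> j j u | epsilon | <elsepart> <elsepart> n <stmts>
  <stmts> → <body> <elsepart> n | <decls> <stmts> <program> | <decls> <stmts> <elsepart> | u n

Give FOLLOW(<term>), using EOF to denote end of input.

{ n }

In <program> → <term> n: add FIRST(n) = { n }.
Union: FOLLOW(<term>) = { n }.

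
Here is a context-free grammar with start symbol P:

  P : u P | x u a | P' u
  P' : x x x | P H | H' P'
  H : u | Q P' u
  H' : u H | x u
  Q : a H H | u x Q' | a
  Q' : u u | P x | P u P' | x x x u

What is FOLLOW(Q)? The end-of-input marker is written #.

In H : Q P' u: add FIRST(P' u) = { u, x }.
Union: FOLLOW(Q) = { u, x }.

{ u, x }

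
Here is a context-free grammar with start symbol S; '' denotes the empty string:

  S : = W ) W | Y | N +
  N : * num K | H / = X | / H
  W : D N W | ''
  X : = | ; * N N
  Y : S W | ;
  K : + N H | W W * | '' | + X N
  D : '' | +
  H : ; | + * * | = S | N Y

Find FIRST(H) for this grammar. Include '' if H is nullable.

H : ; contributes {;}.
H : + * * contributes {+}.
H : = S contributes {=}.
From H : N Y: add FIRST(N) = { *, +, /, ;, = }.
Union: FIRST(H) = { *, +, /, ;, = }.

{ *, +, /, ;, = }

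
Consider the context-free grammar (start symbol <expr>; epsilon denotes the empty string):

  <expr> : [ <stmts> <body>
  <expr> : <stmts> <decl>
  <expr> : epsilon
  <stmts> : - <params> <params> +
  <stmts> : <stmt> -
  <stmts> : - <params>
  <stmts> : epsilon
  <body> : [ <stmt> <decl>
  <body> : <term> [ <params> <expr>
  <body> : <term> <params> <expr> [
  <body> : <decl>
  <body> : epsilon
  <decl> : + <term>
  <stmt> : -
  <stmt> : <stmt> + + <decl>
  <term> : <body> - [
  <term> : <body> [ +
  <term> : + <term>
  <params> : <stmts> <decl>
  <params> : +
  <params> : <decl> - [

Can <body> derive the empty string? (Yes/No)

Yes

<body> has an epsilon-production, so <body> ⇒ epsilon.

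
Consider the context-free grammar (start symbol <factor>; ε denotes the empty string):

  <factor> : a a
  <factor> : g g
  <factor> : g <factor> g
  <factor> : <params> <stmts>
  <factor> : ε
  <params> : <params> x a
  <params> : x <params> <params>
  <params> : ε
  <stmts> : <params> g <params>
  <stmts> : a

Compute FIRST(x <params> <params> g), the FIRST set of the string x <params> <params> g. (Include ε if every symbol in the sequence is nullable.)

{ x }

x is a terminal; add {x} and stop.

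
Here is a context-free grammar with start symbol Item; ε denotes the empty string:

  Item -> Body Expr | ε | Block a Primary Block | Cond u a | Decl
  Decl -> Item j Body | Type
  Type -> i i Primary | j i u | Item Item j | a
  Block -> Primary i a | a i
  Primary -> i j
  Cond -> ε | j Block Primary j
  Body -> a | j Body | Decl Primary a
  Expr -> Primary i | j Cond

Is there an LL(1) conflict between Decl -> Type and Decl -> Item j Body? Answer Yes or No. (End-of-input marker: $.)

FIRST(Type) = { a, i, j, u } and FIRST(Item j Body) = { a, i, j, u }.
Both contain a, so the two alternatives are not disjoint — LL(1) conflict.

Yes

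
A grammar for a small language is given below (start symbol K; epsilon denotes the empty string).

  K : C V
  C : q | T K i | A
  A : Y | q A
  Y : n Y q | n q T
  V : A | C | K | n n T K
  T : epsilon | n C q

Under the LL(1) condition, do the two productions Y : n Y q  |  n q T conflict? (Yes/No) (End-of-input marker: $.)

Yes

FIRST(n Y q) = { n } and FIRST(n q T) = { n }.
Both contain n, so the two alternatives are not disjoint — LL(1) conflict.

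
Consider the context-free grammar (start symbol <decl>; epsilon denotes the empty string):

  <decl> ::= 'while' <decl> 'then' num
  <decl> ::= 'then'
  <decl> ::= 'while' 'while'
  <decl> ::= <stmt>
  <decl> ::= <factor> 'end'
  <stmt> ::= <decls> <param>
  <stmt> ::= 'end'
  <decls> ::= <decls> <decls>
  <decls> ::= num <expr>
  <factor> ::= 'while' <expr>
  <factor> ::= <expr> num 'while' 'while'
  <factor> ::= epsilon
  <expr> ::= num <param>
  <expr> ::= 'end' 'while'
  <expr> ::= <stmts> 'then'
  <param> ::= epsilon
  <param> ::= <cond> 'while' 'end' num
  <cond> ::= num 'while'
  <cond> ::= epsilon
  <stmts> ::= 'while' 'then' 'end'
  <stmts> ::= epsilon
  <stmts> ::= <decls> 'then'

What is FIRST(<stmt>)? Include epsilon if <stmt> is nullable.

{ 'end', num }

From <stmt> ::= <decls> <param>: add FIRST(<decls>) = { num }.
<stmt> ::= 'end' contributes {'end'}.
Union: FIRST(<stmt>) = { 'end', num }.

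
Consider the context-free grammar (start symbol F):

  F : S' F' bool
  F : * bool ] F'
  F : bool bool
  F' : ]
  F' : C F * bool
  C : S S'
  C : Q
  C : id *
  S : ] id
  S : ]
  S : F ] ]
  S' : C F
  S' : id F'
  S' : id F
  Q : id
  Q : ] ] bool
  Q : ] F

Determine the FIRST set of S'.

{ *, ], bool, id }

From S' : C F: add FIRST(C) = { *, ], bool, id }.
S' : id F' contributes {id}.
S' : id F contributes {id}.
Union: FIRST(S') = { *, ], bool, id }.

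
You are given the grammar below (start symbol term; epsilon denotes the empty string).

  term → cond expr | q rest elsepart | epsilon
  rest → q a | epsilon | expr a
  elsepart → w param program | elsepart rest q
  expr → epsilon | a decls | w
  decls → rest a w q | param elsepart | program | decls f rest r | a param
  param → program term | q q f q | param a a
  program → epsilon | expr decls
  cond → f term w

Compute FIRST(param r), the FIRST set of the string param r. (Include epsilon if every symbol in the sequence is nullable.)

Add FIRST(param)\{epsilon} = { a, f, q, w }; param is nullable, continue.
r is a terminal; add {r} and stop.

{ a, f, q, r, w }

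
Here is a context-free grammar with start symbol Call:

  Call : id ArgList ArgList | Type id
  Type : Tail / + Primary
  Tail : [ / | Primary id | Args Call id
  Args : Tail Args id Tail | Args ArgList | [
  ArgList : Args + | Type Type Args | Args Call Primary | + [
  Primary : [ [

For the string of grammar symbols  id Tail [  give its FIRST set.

{ id }

id is a terminal; add {id} and stop.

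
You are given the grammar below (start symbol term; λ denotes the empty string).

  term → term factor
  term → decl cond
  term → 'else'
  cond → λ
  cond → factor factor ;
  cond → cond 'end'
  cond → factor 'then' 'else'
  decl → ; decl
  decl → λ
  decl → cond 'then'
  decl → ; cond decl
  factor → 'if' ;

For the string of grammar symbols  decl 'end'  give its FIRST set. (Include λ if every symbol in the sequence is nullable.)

{ 'end', 'if', 'then', ; }

Add FIRST(decl)\{λ} = { 'end', 'if', 'then', ; }; decl is nullable, continue.
'end' is a terminal; add {'end'} and stop.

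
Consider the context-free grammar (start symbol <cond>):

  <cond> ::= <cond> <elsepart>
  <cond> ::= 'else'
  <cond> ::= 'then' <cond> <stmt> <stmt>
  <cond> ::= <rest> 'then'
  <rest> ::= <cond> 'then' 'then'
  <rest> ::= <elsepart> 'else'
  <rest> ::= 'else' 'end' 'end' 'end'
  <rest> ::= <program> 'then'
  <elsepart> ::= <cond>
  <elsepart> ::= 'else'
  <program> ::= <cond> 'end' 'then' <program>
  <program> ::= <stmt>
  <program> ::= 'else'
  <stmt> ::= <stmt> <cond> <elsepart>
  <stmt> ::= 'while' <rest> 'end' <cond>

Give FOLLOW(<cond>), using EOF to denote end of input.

<cond> is the start symbol, so EOF ∈ FOLLOW(<cond>).
In <cond> ::= <cond> <elsepart>: add FIRST(<elsepart>) = { 'else', 'then', 'while' }.
In <cond> ::= 'then' <cond> <stmt> <stmt>: add FIRST(<stmt> <stmt>) = { 'while' }.
In <rest> ::= <cond> 'then' 'then': add FIRST('then' 'then') = { 'then' }.
In <elsepart> ::= <cond>: <cond> is at the end, add FOLLOW(<elsepart>) = { EOF, 'else', 'end', 'then', 'while' }.
In <program> ::= <cond> 'end' 'then' <program>: add FIRST('end' 'then' <program>) = { 'end' }.
In <stmt> ::= <stmt> <cond> <elsepart>: add FIRST(<elsepart>) = { 'else', 'then', 'while' }.
In <stmt> ::= 'while' <rest> 'end' <cond>: <cond> is at the end, add FOLLOW(<stmt>) = { EOF, 'else', 'end', 'then', 'while' }.
Union: FOLLOW(<cond>) = { EOF, 'else', 'end', 'then', 'while' }.

{ EOF, 'else', 'end', 'then', 'while' }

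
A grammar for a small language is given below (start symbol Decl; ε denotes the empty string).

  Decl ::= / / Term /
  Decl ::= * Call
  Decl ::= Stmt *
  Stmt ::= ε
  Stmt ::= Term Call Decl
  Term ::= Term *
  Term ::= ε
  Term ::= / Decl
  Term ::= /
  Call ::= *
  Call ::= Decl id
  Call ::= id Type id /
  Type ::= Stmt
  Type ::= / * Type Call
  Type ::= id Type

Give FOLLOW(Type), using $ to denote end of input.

{ *, /, id }

In Call ::= id Type id /: add FIRST(id /) = { id }.
In Type ::= / * Type Call: add FIRST(Call) = { *, /, id }.
In Type ::= id Type: Type is at the end, add FOLLOW(Type) = { *, /, id }.
Union: FOLLOW(Type) = { *, /, id }.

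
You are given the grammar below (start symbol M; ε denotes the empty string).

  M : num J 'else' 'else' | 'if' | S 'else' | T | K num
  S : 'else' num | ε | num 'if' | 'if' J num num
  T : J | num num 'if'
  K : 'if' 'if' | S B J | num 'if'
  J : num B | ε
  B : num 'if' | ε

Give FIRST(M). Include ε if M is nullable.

{ 'else', 'if', num, ε }

M : num J 'else' 'else' contributes {num}.
M : 'if' contributes {'if'}.
From M : S 'else': S nullable, take FIRST(S) ∪ {'else'} = { 'else', 'if', num }.
From M : T: add FIRST(T) = { num, ε } (including ε since T is nullable).
From M : K num: K nullable, take FIRST(K) ∪ {num} = { 'else', 'if', num }.
Union: FIRST(M) = { 'else', 'if', num, ε }.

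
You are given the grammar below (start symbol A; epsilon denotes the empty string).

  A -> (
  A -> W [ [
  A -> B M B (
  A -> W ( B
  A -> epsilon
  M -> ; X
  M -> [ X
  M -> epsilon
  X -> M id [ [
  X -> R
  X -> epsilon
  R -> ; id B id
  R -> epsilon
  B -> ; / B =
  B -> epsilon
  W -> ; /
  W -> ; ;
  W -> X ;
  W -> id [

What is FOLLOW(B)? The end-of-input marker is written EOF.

{ EOF, (, ;, =, [, id }

In A -> B M B (: add FIRST(M B () = { (, ;, [ }.
In A -> B M B (: add FIRST(() = { ( }.
In A -> W ( B: B is at the end, add FOLLOW(A) = { EOF }.
In R -> ; id B id: add FIRST(id) = { id }.
In B -> ; / B =: add FIRST(=) = { = }.
Union: FOLLOW(B) = { EOF, (, ;, =, [, id }.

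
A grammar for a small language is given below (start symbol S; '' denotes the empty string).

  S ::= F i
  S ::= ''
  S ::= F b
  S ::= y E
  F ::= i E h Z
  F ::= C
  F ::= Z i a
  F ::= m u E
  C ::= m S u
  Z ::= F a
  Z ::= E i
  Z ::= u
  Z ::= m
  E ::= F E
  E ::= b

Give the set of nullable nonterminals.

Directly nullable (have an ''-production): S.
No other nonterminal has a production whose RHS symbols are all nullable.

{ S }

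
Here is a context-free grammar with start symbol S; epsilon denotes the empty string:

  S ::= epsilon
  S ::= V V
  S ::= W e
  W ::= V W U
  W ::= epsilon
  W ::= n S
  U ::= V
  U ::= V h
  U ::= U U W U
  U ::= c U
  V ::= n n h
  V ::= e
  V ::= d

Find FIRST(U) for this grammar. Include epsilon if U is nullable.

From U ::= V: add FIRST(V) = { d, e, n }.
From U ::= V h: add FIRST(V) = { d, e, n }.
From U ::= U U W U: add FIRST(U) = { c, d, e, n }.
U ::= c U contributes {c}.
Union: FIRST(U) = { c, d, e, n }.

{ c, d, e, n }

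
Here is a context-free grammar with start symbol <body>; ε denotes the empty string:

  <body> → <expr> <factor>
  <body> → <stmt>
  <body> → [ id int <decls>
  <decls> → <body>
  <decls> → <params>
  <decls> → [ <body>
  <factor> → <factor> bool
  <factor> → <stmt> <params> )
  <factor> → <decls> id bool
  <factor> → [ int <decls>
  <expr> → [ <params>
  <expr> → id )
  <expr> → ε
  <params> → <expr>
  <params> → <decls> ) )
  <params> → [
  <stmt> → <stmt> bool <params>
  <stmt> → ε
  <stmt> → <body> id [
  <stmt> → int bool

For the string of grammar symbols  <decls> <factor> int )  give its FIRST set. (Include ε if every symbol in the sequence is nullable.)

Add FIRST(<decls>)\{ε} = { ), [, bool, id, int }; <decls> is nullable, continue.
Add FIRST(<factor>) = { ), [, bool, id, int }; <factor> is not nullable, stop.

{ ), [, bool, id, int }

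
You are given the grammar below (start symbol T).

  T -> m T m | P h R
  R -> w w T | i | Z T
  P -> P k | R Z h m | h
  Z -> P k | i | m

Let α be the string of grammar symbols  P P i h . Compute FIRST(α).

Add FIRST(P) = { h, i, m, w }; P is not nullable, stop.

{ h, i, m, w }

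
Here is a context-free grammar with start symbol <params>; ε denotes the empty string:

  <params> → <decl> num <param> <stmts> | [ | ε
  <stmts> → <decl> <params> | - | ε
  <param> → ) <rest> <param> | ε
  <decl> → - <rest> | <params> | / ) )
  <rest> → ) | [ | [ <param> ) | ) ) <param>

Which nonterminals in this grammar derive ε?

Directly nullable (have an ε-production): <params>, <stmts>, <param>.
<decl> → <params> with every symbol nullable, so <decl> is nullable.
No other nonterminal has a production whose RHS symbols are all nullable.

{ <decl>, <param>, <params>, <stmts> }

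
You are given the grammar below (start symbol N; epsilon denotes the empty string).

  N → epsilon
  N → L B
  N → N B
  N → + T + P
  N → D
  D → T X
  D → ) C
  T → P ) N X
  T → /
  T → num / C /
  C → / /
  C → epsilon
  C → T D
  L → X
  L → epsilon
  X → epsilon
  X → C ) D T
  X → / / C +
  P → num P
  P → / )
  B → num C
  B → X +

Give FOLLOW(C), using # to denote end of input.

In D → ) C: C is at the end, add FOLLOW(D) = { #, ), +, /, num }.
In T → num / C /: add FIRST(/) = { / }.
In X → C ) D T: add FIRST() D T) = { ) }.
In X → / / C +: add FIRST(+) = { + }.
In B → num C: C is at the end, add FOLLOW(B) = { #, ), +, /, num }.
Union: FOLLOW(C) = { #, ), +, /, num }.

{ #, ), +, /, num }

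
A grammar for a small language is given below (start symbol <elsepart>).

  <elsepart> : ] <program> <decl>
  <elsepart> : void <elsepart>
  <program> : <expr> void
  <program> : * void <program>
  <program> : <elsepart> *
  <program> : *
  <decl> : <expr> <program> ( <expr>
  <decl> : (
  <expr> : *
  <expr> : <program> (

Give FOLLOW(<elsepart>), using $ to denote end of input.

<elsepart> is the start symbol, so $ ∈ FOLLOW(<elsepart>).
In <elsepart> : void <elsepart>: <elsepart> is at the end, add FOLLOW(<elsepart>) = { $, * }.
In <program> : <elsepart> *: add FIRST(*) = { * }.
Union: FOLLOW(<elsepart>) = { $, * }.

{ $, * }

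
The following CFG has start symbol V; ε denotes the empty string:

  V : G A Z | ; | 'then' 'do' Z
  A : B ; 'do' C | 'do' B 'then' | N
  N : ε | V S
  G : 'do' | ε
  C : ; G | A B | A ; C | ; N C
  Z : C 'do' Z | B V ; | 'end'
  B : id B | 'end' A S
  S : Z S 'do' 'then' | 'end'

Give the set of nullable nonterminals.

{ A, G, N }

Directly nullable (have an ε-production): N, G.
A : N with every symbol nullable, so A is nullable.
No other nonterminal has a production whose RHS symbols are all nullable.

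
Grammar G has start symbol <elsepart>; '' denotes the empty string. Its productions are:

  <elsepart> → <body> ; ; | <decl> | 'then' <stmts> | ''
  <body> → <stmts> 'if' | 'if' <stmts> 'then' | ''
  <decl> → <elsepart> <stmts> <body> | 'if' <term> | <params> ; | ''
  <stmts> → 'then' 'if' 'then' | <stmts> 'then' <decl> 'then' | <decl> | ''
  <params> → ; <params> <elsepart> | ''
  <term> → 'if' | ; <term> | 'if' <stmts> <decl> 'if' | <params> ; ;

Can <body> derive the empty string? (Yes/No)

Yes

<body> has an ''-production, so <body> ⇒ ''.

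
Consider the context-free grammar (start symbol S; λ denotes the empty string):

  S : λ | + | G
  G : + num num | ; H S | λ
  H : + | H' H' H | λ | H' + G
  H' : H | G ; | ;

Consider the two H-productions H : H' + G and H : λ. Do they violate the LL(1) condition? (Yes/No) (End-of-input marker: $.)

Yes

FIRST(H' + G) = { +, ; } and FIRST(λ) = { λ }.
The second alternative is nullable and FOLLOW(H) = { $, +, ; } shares + with FIRST of the first — conflict.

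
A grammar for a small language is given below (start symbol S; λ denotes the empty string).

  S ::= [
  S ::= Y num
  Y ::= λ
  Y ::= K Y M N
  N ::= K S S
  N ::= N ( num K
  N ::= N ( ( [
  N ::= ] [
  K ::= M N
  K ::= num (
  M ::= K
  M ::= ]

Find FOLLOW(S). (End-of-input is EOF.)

{ EOF, (, [, ], num }

S is the start symbol, so EOF ∈ FOLLOW(S).
In N ::= K S S: add FIRST(S) = { [, ], num }.
In N ::= K S S: S is at the end, add FOLLOW(N) = { (, [, ], num }.
Union: FOLLOW(S) = { EOF, (, [, ], num }.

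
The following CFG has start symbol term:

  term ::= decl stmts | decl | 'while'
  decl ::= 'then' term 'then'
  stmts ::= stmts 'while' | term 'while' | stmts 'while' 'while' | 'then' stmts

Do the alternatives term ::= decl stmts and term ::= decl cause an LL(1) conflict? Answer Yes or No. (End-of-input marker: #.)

FIRST(decl stmts) = { 'then' } and FIRST(decl) = { 'then' }.
Both contain 'then', so the two alternatives are not disjoint — LL(1) conflict.

Yes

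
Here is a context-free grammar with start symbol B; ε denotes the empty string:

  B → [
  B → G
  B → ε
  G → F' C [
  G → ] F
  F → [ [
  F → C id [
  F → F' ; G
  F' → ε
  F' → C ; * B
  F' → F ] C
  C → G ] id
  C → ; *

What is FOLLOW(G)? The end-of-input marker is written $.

In B → G: G is at the end, add FOLLOW(B) = { $, ;, [, ] }.
In F → F' ; G: G is at the end, add FOLLOW(F) = { $, ;, [, ] }.
In C → G ] id: add FIRST(] id) = { ] }.
Union: FOLLOW(G) = { $, ;, [, ] }.

{ $, ;, [, ] }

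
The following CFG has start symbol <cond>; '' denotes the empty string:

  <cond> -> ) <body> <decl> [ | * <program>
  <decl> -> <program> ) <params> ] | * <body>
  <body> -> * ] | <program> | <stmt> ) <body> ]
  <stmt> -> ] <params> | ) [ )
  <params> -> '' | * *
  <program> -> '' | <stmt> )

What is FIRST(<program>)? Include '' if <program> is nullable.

{ ), ], '' }

<program> -> '' contributes ''.
From <program> -> <stmt> ): add FIRST(<stmt>) = { ), ] }.
Union: FIRST(<program>) = { ), ], '' }.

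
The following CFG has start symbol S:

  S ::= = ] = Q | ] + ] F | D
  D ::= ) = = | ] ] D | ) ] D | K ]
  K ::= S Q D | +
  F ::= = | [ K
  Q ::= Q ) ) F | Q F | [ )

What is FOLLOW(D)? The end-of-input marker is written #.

{ #, ), +, =, [, ] }

In S ::= D: D is at the end, add FOLLOW(S) = { #, [ }.
In D ::= ] ] D: D is at the end, add FOLLOW(D) = { #, ), +, =, [, ] }.
In D ::= ) ] D: D is at the end, add FOLLOW(D) = { #, ), +, =, [, ] }.
In K ::= S Q D: D is at the end, add FOLLOW(K) = { #, ), +, =, [, ] }.
Union: FOLLOW(D) = { #, ), +, =, [, ] }.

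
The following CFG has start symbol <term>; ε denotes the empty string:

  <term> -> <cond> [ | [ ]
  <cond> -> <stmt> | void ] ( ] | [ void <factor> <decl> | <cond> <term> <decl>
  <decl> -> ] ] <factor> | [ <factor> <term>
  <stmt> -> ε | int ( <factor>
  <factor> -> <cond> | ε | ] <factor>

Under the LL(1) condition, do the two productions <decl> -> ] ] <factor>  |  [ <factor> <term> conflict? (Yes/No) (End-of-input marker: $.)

FIRST(] ] <factor>) = { ] } and FIRST([ <factor> <term>) = { [ }.
The FIRST sets are disjoint and neither alternative is nullable — no conflict.

No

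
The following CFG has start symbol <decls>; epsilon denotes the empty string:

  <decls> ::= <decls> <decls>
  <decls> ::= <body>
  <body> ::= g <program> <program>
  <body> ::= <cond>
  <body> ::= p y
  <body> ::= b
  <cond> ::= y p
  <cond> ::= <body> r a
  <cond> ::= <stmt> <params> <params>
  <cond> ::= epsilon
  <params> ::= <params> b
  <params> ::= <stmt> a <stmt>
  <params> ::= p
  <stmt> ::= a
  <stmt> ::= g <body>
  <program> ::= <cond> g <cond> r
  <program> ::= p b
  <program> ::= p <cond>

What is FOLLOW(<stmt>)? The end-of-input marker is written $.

{ $, a, b, g, p, r, y }

In <cond> ::= <stmt> <params> <params>: add FIRST(<params> <params>) = { a, g, p }.
In <params> ::= <stmt> a <stmt>: add FIRST(a <stmt>) = { a }.
In <params> ::= <stmt> a <stmt>: <stmt> is at the end, add FOLLOW(<params>) = { $, a, b, g, p, r, y }.
Union: FOLLOW(<stmt>) = { $, a, b, g, p, r, y }.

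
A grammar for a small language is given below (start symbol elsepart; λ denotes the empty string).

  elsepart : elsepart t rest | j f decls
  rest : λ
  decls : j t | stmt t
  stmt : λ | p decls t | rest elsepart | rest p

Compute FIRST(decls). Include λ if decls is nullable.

decls : j t contributes {j}.
From decls : stmt t: stmt nullable, take FIRST(stmt) ∪ {t} = { j, p, t }.
Union: FIRST(decls) = { j, p, t }.

{ j, p, t }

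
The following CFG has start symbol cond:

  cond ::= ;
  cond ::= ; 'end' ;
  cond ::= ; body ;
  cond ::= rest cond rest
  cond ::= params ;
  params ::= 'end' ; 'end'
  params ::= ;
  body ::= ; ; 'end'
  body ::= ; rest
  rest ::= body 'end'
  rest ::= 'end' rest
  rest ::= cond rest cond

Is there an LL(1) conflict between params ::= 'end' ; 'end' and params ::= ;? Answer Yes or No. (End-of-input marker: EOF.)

FIRST('end' ; 'end') = { 'end' } and FIRST(;) = { ; }.
The FIRST sets are disjoint and neither alternative is nullable — no conflict.

No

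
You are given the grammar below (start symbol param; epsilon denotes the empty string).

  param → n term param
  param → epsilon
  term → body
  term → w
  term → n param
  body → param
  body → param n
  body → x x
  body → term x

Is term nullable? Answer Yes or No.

Yes

term → body and each of body is nullable, so term ⇒* epsilon.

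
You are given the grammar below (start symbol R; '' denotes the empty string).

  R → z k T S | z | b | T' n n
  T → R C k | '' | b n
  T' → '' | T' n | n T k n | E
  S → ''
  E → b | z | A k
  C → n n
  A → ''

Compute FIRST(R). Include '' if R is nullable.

R → z k T S contributes {z}.
R → z contributes {z}.
R → b contributes {b}.
From R → T' n n: T' nullable, take FIRST(T') ∪ {n} = { b, k, n, z }.
Union: FIRST(R) = { b, k, n, z }.

{ b, k, n, z }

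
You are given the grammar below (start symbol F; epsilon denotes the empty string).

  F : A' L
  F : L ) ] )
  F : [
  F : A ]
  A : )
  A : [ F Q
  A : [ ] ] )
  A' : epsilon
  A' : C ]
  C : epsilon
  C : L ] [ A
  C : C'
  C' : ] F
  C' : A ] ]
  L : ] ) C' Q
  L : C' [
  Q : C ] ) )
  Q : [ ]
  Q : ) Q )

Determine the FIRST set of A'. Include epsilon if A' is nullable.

{ ), [, ], epsilon }

A' : epsilon contributes epsilon.
From A' : C ]: C nullable, take FIRST(C) ∪ {]} = { ), [, ] }.
Union: FIRST(A') = { ), [, ], epsilon }.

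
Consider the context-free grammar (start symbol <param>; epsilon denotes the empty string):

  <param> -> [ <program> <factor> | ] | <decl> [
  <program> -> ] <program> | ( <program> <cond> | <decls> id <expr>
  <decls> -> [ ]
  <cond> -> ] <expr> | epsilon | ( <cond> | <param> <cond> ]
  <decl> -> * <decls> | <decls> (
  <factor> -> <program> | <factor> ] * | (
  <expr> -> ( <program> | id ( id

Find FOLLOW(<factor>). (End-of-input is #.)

In <param> -> [ <program> <factor>: <factor> is at the end, add FOLLOW(<param>) = { #, (, *, [, ] }.
In <factor> -> <factor> ] *: add FIRST(] *) = { ] }.
Union: FOLLOW(<factor>) = { #, (, *, [, ] }.

{ #, (, *, [, ] }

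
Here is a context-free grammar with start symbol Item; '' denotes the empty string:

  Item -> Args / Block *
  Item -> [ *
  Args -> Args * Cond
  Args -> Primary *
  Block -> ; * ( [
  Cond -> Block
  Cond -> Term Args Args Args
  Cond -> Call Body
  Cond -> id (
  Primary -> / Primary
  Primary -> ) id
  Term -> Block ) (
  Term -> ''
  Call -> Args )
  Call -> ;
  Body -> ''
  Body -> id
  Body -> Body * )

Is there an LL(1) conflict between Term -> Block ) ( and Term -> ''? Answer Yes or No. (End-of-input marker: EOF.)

FIRST(Block ) () = { ; } and FIRST('') = { '' }.
The second is nullable but FOLLOW(Term) = { ), / } is disjoint from FIRST of the first.

No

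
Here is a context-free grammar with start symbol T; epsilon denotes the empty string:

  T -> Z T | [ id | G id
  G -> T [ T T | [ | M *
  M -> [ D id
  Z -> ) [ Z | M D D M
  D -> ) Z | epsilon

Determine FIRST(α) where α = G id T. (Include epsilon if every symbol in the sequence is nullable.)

{ ), [ }

Add FIRST(G) = { ), [ }; G is not nullable, stop.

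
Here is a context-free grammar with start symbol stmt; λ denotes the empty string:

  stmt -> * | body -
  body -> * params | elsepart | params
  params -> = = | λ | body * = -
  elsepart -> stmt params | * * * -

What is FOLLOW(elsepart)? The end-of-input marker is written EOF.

{ *, - }

In body -> elsepart: elsepart is at the end, add FOLLOW(body) = { *, - }.
Union: FOLLOW(elsepart) = { *, - }.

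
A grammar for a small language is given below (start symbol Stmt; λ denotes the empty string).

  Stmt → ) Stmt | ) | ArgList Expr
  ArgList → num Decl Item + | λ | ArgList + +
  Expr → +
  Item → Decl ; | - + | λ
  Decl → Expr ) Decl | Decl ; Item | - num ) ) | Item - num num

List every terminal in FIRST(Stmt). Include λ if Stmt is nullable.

Stmt → ) Stmt contributes {)}.
Stmt → ) contributes {)}.
From Stmt → ArgList Expr: ArgList nullable, take FIRST(ArgList) ∪ FIRST(Expr) = { +, num }.
Union: FIRST(Stmt) = { ), +, num }.

{ ), +, num }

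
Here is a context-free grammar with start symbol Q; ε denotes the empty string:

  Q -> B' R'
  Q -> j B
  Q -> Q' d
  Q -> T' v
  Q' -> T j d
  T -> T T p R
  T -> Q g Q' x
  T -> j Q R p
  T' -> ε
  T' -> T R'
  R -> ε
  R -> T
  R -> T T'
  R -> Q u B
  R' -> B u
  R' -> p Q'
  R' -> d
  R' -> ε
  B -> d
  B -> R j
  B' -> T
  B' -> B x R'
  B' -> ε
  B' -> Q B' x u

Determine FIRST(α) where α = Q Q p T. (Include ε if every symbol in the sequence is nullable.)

{ d, g, j, p, u, v, x }

Add FIRST(Q)\{ε} = { d, g, j, p, u, v, x }; Q is nullable, continue.
Add FIRST(Q)\{ε} = { d, g, j, p, u, v, x }; Q is nullable, continue.
p is a terminal; add {p} and stop.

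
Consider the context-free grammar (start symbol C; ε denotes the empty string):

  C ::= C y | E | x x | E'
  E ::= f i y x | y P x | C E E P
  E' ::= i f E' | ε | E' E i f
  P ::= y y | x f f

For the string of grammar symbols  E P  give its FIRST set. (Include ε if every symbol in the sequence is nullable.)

{ f, i, x, y }

Add FIRST(E) = { f, i, x, y }; E is not nullable, stop.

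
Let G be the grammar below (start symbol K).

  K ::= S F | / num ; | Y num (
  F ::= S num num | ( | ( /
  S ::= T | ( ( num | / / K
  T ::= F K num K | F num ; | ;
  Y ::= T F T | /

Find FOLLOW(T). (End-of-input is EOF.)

In S ::= T: T is at the end, add FOLLOW(S) = { (, /, ;, num }.
In Y ::= T F T: add FIRST(F T) = { (, /, ; }.
In Y ::= T F T: T is at the end, add FOLLOW(Y) = { num }.
Union: FOLLOW(T) = { (, /, ;, num }.

{ (, /, ;, num }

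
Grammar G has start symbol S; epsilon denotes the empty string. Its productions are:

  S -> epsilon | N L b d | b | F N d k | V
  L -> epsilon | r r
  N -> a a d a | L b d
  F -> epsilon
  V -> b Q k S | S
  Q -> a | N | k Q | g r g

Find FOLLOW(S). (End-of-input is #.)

{ # }

S is the start symbol, so # ∈ FOLLOW(S).
In V -> b Q k S: S is at the end, add FOLLOW(V) = { # }.
In V -> S: S is at the end, add FOLLOW(V) = { # }.
Union: FOLLOW(S) = { # }.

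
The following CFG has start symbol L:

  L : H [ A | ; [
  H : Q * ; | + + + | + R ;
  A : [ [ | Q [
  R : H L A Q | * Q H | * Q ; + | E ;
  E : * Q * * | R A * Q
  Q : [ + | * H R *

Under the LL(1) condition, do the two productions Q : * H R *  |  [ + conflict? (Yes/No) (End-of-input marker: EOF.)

No

FIRST(* H R *) = { * } and FIRST([ +) = { [ }.
The FIRST sets are disjoint and neither alternative is nullable — no conflict.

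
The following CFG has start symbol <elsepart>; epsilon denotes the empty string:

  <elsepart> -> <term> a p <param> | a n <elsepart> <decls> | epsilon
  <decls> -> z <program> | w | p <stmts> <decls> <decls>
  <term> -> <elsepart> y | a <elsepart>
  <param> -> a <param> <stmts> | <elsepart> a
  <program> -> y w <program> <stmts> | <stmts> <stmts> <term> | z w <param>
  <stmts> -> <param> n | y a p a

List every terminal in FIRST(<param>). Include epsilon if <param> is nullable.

<param> -> a <param> <stmts> contributes {a}.
From <param> -> <elsepart> a: <elsepart> nullable, take FIRST(<elsepart>) ∪ {a} = { a, y }.
Union: FIRST(<param>) = { a, y }.

{ a, y }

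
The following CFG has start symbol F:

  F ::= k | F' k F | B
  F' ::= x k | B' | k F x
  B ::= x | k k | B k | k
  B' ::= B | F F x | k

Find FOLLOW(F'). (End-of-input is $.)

In F ::= F' k F: add FIRST(k F) = { k }.
Union: FOLLOW(F') = { k }.

{ k }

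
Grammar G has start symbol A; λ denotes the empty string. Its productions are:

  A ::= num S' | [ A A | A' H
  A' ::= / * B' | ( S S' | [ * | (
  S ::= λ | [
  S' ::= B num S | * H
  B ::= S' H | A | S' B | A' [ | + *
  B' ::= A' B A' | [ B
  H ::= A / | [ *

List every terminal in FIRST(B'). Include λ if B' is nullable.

{ (, /, [ }

From B' ::= A' B A': add FIRST(A') = { (, /, [ }.
B' ::= [ B contributes {[}.
Union: FIRST(B') = { (, /, [ }.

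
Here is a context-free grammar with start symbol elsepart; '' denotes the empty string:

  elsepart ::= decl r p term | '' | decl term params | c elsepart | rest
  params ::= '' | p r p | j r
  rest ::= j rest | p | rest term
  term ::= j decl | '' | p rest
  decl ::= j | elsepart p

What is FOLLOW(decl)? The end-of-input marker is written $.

In elsepart ::= decl r p term: add FIRST(r p term) = { r }.
In elsepart ::= decl term params: add FIRST(term params)\{''} = { j, p }.
  Since term params is nullable, also add FOLLOW(elsepart) = { $, p }.
In term ::= j decl: decl is at the end, add FOLLOW(term) = { $, j, p }.
Union: FOLLOW(decl) = { $, j, p, r }.

{ $, j, p, r }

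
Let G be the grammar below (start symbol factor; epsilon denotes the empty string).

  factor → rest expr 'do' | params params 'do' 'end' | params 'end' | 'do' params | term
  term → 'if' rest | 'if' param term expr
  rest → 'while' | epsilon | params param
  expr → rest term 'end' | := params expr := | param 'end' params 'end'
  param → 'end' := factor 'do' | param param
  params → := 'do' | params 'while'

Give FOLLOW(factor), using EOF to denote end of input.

factor is the start symbol, so EOF ∈ FOLLOW(factor).
In param → 'end' := factor 'do': add FIRST('do') = { 'do' }.
Union: FOLLOW(factor) = { EOF, 'do' }.

{ EOF, 'do' }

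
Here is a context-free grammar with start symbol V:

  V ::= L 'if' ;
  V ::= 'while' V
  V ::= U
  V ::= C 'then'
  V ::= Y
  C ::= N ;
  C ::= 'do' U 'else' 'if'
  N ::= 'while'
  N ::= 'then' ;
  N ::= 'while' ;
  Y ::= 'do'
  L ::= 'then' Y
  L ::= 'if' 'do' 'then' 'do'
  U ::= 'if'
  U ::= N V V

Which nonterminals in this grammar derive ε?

No nonterminal has an empty production or an RHS whose symbols are all nullable.

{ } (none)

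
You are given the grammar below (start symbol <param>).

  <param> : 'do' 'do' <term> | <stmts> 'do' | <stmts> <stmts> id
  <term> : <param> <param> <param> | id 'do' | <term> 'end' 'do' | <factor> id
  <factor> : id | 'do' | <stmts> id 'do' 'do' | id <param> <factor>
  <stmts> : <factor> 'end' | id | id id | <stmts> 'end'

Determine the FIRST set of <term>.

{ 'do', id }

From <term> : <param> <param> <param>: add FIRST(<param>) = { 'do', id }.
<term> : id 'do' contributes {id}.
From <term> : <term> 'end' 'do': add FIRST(<term>) = { 'do', id }.
From <term> : <factor> id: add FIRST(<factor>) = { 'do', id }.
Union: FIRST(<term>) = { 'do', id }.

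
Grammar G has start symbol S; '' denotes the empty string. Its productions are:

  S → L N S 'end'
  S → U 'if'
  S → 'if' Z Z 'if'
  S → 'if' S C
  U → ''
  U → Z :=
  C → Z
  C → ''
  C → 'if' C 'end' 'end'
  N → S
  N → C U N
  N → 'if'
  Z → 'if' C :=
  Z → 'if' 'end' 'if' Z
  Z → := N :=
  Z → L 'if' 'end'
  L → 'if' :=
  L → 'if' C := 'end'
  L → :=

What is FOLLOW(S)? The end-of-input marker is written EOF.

{ EOF, 'end', 'if', := }

S is the start symbol, so EOF ∈ FOLLOW(S).
In S → L N S 'end': add FIRST('end') = { 'end' }.
In S → 'if' S C: add FIRST(C)\{''} = { 'if', := }.
  Since C is nullable, also add FOLLOW(S) = { EOF, 'end', 'if', := }.
In N → S: S is at the end, add FOLLOW(N) = { 'if', := }.
Union: FOLLOW(S) = { EOF, 'end', 'if', := }.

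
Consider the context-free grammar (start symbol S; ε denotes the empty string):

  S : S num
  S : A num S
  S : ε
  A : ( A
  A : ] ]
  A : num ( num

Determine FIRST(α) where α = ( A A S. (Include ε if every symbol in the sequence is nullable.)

( is a terminal; add {(} and stop.

{ ( }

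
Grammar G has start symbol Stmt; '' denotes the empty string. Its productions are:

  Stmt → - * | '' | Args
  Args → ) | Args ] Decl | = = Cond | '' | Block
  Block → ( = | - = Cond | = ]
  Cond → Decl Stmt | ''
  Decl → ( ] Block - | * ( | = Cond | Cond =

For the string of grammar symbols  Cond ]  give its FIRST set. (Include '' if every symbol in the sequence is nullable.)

{ (, *, =, ] }

Add FIRST(Cond)\{''} = { (, *, = }; Cond is nullable, continue.
] is a terminal; add {]} and stop.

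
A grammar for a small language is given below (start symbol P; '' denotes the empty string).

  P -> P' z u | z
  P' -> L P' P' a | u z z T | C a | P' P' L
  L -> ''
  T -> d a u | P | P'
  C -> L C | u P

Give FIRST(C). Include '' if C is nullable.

{ u }

From C -> L C: L nullable, take FIRST(L) ∪ FIRST(C) = { u }.
C -> u P contributes {u}.
Union: FIRST(C) = { u }.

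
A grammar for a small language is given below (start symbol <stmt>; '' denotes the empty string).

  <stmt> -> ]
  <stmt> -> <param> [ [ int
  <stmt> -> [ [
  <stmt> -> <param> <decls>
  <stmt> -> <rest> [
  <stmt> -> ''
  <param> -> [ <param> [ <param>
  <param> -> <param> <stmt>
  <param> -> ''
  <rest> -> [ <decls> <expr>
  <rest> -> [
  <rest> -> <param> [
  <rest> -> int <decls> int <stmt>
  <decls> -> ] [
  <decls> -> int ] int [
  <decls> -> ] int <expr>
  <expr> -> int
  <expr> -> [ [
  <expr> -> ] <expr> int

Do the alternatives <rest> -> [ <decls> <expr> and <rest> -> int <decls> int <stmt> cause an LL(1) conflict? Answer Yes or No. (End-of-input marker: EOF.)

FIRST([ <decls> <expr>) = { [ } and FIRST(int <decls> int <stmt>) = { int }.
The FIRST sets are disjoint and neither alternative is nullable — no conflict.

No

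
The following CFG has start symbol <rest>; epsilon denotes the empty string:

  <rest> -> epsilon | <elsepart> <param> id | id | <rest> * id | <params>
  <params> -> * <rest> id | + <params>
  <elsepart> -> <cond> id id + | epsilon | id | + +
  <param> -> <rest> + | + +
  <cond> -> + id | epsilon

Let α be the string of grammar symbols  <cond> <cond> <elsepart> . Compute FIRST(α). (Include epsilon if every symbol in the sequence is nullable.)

Add FIRST(<cond>)\{epsilon} = { + }; <cond> is nullable, continue.
Add FIRST(<cond>)\{epsilon} = { + }; <cond> is nullable, continue.
Add FIRST(<elsepart>)\{epsilon} = { +, id }; <elsepart> is nullable, continue.
Every symbol is nullable, so include epsilon.

{ +, id, epsilon }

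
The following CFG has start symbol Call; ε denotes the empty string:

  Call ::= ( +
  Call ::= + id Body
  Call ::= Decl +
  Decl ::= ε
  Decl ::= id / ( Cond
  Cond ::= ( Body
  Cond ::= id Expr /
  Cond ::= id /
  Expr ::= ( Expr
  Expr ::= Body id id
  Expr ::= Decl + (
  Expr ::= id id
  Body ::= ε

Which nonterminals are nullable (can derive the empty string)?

{ Body, Decl }

Directly nullable (have an ε-production): Decl, Body.
No other nonterminal has a production whose RHS symbols are all nullable.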